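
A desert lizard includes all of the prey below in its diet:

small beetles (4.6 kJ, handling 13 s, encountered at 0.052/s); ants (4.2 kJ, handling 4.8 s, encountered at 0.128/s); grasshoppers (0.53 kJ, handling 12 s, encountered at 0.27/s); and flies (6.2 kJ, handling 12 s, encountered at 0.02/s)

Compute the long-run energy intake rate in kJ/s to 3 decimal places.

0.181 kJ/s

R = Σλ_iE_i / (1 + Σλ_ih_i)
Numerator: 0.052×4.6 + 0.128×4.2 + 0.27×0.53 + 0.02×6.2 = 1.044
Denominator: 1 + 0.052×13 + 0.128×4.8 + 0.27×12 + 0.02×12 = 5.77
R = 1.044/5.77 = 0.1809 kJ/s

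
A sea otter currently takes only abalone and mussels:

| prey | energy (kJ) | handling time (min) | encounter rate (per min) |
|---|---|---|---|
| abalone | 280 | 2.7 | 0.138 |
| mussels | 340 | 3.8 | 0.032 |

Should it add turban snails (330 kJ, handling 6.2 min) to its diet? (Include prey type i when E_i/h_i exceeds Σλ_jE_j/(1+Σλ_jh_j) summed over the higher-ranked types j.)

Intake rate on the current diet: R = (0.138×280 + 0.032×340) / (1 + 0.138×2.7 + 0.032×3.8) = 49.52/1.494 = 33.14 kJ/min.
turban snails: E/h = 330/6.2 = 53.23 kJ/min.
Since 53.23 > R, including turban snails increases the long-run rate.

Yes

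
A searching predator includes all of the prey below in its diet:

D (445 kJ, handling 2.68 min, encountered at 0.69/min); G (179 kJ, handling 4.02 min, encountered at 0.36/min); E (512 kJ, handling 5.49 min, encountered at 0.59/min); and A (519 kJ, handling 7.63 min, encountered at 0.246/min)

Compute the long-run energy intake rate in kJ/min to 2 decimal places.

85.13 kJ/min

Energy encountered per unit search time: 0.69×445 + 0.36×179 + 0.59×512 + 0.246×519 = 801.2 kJ/min.
Handling time per unit search time: 0.69×2.68 + 0.36×4.02 + 0.59×5.49 + 0.246×7.63 = 8.412.
Rate = 801.2/(1 + 8.412) = 85.13 kJ/min.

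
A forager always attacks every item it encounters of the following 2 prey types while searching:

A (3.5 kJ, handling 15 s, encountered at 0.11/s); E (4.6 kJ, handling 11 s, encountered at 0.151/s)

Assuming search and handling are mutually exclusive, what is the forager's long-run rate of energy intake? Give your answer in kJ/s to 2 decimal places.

R = Σλ_iE_i / (1 + Σλ_ih_i)
Numerator: 0.11×3.5 + 0.151×4.6 = 1.08
Denominator: 1 + 0.11×15 + 0.151×11 = 4.311
R = 1.08/4.311 = 0.2504 kJ/s

0.25 kJ/s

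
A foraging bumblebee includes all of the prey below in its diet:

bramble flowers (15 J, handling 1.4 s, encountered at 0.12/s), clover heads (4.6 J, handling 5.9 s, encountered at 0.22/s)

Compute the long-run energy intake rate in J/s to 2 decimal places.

R = (0.12×15 + 0.22×4.6) / (1 + 0.12×1.4 + 0.22×5.9) = 2.812/2.466 = 1.14 J/s.

1.14 J/s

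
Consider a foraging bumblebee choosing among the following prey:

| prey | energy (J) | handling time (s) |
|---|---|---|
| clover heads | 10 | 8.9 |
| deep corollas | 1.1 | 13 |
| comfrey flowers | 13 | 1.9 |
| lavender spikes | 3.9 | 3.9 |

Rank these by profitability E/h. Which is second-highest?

clover heads

Profitability E/h (J/s): clover heads = 10/8.9 = 1.12, deep corollas = 1.1/13 = 0.0846, comfrey flowers = 13/1.9 = 6.84, lavender spikes = 3.9/3.9 = 1.
Ranked: comfrey flowers > clover heads > lavender spikes > deep corollas.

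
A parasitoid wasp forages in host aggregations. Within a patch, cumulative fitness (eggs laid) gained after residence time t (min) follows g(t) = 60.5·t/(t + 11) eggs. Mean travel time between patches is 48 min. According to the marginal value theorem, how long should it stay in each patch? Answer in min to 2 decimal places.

Optimal t* satisfies g'(t*) = g(t*)/(T + t*).
g'(t) = 60.5·11/(t + 11)². Setting 60.5·11/(t+11)² = 60.5t/[(t+11)(48+t)] gives 11(48+t) = t(t+11), so t² = 11×48 = 528.
t* = √528 = 22.98 min.

22.98 min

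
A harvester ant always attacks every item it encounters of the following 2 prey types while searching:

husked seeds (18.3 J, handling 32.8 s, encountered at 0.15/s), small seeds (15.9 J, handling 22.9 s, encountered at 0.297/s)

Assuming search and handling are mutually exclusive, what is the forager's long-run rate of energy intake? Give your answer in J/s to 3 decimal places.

R = (0.15×18.3 + 0.297×15.9) / (1 + 0.15×32.8 + 0.297×22.9) = 7.467/12.72 = 0.587 J/s.

0.587 J/s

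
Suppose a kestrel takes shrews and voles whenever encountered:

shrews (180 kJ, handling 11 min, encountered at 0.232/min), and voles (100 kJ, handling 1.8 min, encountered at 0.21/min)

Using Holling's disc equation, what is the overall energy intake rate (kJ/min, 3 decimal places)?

R = (0.232×180 + 0.21×100) / (1 + 0.232×11 + 0.21×1.8) = 62.76/3.93 = 15.97 kJ/min.

15.969 kJ/min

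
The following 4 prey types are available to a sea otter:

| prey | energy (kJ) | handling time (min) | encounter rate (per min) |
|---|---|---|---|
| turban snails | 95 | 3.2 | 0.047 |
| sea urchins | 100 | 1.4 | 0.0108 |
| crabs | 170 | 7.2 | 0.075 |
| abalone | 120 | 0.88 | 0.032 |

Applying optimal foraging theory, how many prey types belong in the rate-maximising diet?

4

E/h in descending order: abalone 136, sea urchins 71.4, turban snails 29.7, crabs 23.6 kJ/min. The optimal diet is the largest prefix of this list for which every included type satisfies E_i/h_i > R on the types above it.
Rate on top 1: 3.735. sea urchins: 71.4 > 3.735 → include.
Rate on top 2: 4.716. turban snails: 29.7 > 4.716 → include.
Rate on top 3: 7.862. crabs: 23.6 > 7.862 → include.
Optimal diet: abalone, sea urchins, turban snails, crabs — 4 of 4 types.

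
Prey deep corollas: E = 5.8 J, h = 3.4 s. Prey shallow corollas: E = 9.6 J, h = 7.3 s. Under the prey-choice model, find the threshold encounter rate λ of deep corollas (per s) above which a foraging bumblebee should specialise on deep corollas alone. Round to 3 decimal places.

At the threshold, the rate on deep corollas alone equals the profitability of shallow corollas: λ·5.8/(1 + λ·3.4) = 9.6/7.3 = 1.315.
Rearranging, λ(5.8 − 1.315×3.4) = 1.315, so λ = 1.315/1.329 = 0.9897 per s.

0.990 per s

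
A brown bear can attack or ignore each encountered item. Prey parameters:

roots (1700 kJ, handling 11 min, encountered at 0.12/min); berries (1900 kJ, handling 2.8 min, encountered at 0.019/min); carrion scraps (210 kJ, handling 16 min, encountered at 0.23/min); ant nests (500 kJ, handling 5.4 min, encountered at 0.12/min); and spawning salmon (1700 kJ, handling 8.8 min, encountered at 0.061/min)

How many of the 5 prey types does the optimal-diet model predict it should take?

3

E/h in descending order: berries 679, spawning salmon 193, roots 155, ant nests 92.6, carrion scraps 13.1 kJ/min. The optimal diet is the largest prefix of this list for which every included type satisfies E_i/h_i > R on the types above it.
Rate on top 1: 34.28. spawning salmon: 193 > 34.28 → include.
Rate on top 2: 87.92. roots: 155 > 87.92 → include.
Rate on top 3: 118.1. ant nests: 92.6 < 118.1 → exclude; stop.
Optimal diet: berries, spawning salmon, roots — 3 of 5 types.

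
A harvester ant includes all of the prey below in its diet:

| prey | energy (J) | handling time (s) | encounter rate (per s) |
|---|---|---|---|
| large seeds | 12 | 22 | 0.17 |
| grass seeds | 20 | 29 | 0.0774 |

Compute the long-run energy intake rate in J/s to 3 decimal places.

R = (0.17×12 + 0.0774×20) / (1 + 0.17×22 + 0.0774×29) = 3.588/6.985 = 0.5137 J/s.

0.514 J/s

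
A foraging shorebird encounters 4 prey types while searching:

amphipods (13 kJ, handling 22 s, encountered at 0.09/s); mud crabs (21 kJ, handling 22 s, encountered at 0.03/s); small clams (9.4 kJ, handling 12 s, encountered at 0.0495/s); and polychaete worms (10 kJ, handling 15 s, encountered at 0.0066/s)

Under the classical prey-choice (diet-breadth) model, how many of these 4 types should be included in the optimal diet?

E/h in descending order: mud crabs 0.955, small clams 0.783, polychaete worms 0.667, amphipods 0.591 kJ/s. The optimal diet is the largest prefix of this list for which every included type satisfies E_i/h_i > R on the types above it.
Rate on top 1: 0.3795. small clams: 0.783 > 0.3795 → include.
Rate on top 2: 0.4859. polychaete worms: 0.667 > 0.4859 → include.
Rate on top 3: 0.4935. amphipods: 0.591 > 0.4935 → include.
Optimal diet: mud crabs, small clams, polychaete worms, amphipods — 4 of 4 types.

4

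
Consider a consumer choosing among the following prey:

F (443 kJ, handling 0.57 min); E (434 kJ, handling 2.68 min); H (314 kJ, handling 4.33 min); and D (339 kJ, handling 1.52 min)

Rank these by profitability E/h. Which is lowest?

H

Profitability E/h (kJ/min): F = 443/0.57 = 777, E = 434/2.68 = 162, H = 314/4.33 = 72.5, D = 339/1.52 = 223.
Ranked: F > D > E > H.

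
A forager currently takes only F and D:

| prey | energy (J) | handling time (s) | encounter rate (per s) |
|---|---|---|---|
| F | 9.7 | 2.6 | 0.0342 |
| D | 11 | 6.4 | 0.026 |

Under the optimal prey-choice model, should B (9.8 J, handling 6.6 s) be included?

Yes

Current rate: (0.0342×9.7 + 0.026×11)/(1 + 0.0342×2.6 + 0.026×6.4) = 0.4921 J/s.
Profitability of B: 9.8/6.6 = 1.485 J/s.
Since 1.485 > R, including B increases the long-run rate.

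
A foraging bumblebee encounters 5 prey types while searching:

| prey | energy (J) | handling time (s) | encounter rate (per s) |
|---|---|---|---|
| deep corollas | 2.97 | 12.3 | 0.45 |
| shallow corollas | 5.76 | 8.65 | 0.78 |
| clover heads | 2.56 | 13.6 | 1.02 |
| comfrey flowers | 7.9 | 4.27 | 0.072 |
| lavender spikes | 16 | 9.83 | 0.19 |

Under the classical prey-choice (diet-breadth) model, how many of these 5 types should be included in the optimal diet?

2

Profitabilities (E/h, J/s): comfrey flowers 1.85, lavender spikes 1.63, shallow corollas 0.666, deep corollas 0.241, clover heads 0.188. Add prey in this order while the next type's profitability exceeds the intake rate on those already taken.
Rate on top 1: 0.435. lavender spikes: 1.63 > 0.435 → include.
Rate on top 2: 1.137. shallow corollas: 0.666 < 1.137 → exclude; stop.
Optimal diet: comfrey flowers, lavender spikes — 2 of 5 types.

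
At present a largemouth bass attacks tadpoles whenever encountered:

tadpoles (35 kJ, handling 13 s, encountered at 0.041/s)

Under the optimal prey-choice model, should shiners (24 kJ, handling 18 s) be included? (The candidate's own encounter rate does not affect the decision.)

Yes

Current rate: (0.041×35)/(1 + 0.041×13) = 0.9361 kJ/s.
shiners: E/h = 24/18 = 1.333 kJ/s.
1.333 > 0.9361, so adding shiners raises the average — include it.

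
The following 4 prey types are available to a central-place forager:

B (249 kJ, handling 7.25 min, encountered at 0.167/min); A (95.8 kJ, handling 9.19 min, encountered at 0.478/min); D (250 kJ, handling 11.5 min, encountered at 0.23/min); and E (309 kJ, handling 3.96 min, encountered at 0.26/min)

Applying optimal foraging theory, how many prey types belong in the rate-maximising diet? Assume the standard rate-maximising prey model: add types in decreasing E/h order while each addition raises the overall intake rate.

Rank by E/h (kJ/min): E 78, B 34.3, D 21.7, A 10.4. Include each in turn until the next type's E/h falls below the running intake rate.
Rate on top 1: 39.58. B: 34.3 < 39.58 → exclude; stop.
Optimal diet: E — 1 of 4 types.

1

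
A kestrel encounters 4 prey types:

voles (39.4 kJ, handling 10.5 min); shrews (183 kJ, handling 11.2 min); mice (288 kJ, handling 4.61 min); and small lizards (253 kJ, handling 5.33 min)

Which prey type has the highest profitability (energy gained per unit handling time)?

mice

Profitability E/h (kJ/min): voles = 39.4/10.5 = 3.75, shrews = 183/11.2 = 16.3, mice = 288/4.61 = 62.5, small lizards = 253/5.33 = 47.5.
Ranked: mice > small lizards > shrews > voles.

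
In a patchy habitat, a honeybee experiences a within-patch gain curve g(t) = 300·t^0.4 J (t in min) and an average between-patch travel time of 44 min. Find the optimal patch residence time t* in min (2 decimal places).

By the marginal value theorem, leave when the instantaneous gain rate g'(t) equals the habitat-wide average g(t)/(T + t).
g'(t) = 0.4·300·t^-0.6. Setting 0.4·300·t^-0.6 = 300·t^0.4/(44+t) gives 0.4(44+t) = t, so 0.60·t = 0.4×44.
t* = 0.4×44/0.60 = 29.33 min.

29.33 min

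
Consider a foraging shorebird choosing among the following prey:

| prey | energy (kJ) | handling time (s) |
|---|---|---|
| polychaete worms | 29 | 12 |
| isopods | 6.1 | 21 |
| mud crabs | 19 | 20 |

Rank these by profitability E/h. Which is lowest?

isopods

Profitability E/h (kJ/s): polychaete worms = 29/12 = 2.42, isopods = 6.1/21 = 0.29, mud crabs = 19/20 = 0.95.
Ranked: polychaete worms > mud crabs > isopods.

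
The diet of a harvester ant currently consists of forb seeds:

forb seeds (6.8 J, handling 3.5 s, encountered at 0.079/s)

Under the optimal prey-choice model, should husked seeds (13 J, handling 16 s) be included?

Intake rate on the current diet: R = (0.079×6.8) / (1 + 0.079×3.5) = 0.5372/1.276 = 0.4208 J/s.
husked seeds: E/h = 13/16 = 0.8125 J/s.
0.8125 > 0.4208, so adding husked seeds raises the average — include it.

Yes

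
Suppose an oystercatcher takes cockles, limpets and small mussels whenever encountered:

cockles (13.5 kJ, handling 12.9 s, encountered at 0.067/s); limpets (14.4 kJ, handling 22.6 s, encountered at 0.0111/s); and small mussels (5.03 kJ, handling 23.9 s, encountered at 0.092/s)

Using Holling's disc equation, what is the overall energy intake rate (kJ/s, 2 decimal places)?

0.35 kJ/s

R = (0.067×13.5 + 0.0111×14.4 + 0.092×5.03) / (1 + 0.067×12.9 + 0.0111×22.6 + 0.092×23.9) = 1.527/4.314 = 0.354 kJ/s.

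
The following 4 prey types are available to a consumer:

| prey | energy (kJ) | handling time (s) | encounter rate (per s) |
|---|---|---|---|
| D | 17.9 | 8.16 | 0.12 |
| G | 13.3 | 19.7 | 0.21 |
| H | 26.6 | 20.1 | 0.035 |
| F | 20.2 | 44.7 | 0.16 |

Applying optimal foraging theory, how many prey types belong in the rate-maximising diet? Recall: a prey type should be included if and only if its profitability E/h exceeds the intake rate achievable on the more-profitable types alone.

2

Rank by E/h (kJ/s): D 2.19, H 1.32, G 0.675, F 0.452. Include each in turn until the next type's E/h falls below the running intake rate.
Rate on top 1: 1.085. H: 1.32 > 1.085 → include.
Rate on top 2: 1.148. G: 0.675 < 1.148 → exclude; stop.
Optimal diet: D, H — 2 of 4 types.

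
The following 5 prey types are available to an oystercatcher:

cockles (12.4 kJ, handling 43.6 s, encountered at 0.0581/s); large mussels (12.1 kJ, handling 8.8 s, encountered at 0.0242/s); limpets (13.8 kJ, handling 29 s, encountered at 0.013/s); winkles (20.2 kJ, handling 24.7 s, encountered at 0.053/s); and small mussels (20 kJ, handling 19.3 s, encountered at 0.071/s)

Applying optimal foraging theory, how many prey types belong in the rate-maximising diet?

Profitabilities (E/h, kJ/s): large mussels 1.37, small mussels 1.04, winkles 0.818, limpets 0.476, cockles 0.284. Add prey in this order while the next type's profitability exceeds the intake rate on those already taken.
Rate on top 1: 0.2414. small mussels: 1.04 > 0.2414 → include.
Rate on top 2: 0.663. winkles: 0.818 > 0.663 → include.
Rate on top 3: 0.7151. limpets: 0.476 < 0.7151 → exclude; stop.
Optimal diet: large mussels, small mussels, winkles — 3 of 5 types.

3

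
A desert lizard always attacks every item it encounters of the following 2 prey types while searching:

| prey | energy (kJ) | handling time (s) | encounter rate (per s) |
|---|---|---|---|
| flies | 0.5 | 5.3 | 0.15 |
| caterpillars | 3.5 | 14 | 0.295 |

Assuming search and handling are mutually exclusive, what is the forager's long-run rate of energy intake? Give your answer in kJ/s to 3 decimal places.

0.187 kJ/s

R = (0.15×0.5 + 0.295×3.5) / (1 + 0.15×5.3 + 0.295×14) = 1.107/5.925 = 0.1869 kJ/s.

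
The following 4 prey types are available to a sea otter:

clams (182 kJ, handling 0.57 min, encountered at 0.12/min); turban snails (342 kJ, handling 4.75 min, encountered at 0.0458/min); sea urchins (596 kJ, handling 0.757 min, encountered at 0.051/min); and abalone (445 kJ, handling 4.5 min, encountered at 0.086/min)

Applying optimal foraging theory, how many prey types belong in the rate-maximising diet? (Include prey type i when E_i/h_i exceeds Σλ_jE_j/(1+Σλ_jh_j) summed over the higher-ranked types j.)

Profitabilities (E/h, kJ/min): sea urchins 787, clams 319, abalone 98.9, turban snails 72. Add prey in this order while the next type's profitability exceeds the intake rate on those already taken.
Rate on top 1: 29.27. clams: 319 > 29.27 → include.
Rate on top 2: 47.19. abalone: 98.9 > 47.19 → include.
Rate on top 3: 60.58. turban snails: 72 > 60.58 → include.
Optimal diet: sea urchins, clams, abalone, turban snails — 4 of 4 types.

4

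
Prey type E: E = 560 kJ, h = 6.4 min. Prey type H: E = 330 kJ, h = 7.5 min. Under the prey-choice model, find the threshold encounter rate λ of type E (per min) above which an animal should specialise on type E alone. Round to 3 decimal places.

At the threshold, the rate on type E alone equals the profitability of type H: λ·560/(1 + λ·6.4) = 330/7.5 = 44.
Rearranging, λ(560 − 44×6.4) = 44, so λ = 44/278.4 = 0.158 per min.

0.158 per min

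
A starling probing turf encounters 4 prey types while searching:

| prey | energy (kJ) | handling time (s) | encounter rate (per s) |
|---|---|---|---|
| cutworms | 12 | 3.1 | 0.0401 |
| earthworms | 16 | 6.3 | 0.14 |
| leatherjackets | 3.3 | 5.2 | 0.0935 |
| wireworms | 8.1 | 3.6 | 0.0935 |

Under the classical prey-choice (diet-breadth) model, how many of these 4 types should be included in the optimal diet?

3

Profitabilities (E/h, kJ/s): cutworms 3.87, earthworms 2.54, wireworms 2.25, leatherjackets 0.635. Add prey in this order while the next type's profitability exceeds the intake rate on those already taken.
Rate on top 1: 0.428. earthworms: 2.54 > 0.428 → include.
Rate on top 2: 1.356. wireworms: 2.25 > 1.356 → include.
Rate on top 3: 1.485. leatherjackets: 0.635 < 1.485 → exclude; stop.
Optimal diet: cutworms, earthworms, wireworms — 3 of 4 types.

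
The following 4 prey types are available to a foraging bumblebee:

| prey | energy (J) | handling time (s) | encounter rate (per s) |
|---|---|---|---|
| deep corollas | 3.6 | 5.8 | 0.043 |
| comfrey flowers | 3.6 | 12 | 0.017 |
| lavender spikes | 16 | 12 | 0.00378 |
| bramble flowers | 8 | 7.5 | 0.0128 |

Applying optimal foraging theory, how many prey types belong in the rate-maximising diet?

Rank by E/h (J/s): lavender spikes 1.33, bramble flowers 1.07, deep corollas 0.621, comfrey flowers 0.3. Include each in turn until the next type's E/h falls below the running intake rate.
Rate on top 1: 0.05786. bramble flowers: 1.07 > 0.05786 → include.
Rate on top 2: 0.1427. deep corollas: 0.621 > 0.1427 → include.
Rate on top 3: 0.2284. comfrey flowers: 0.3 > 0.2284 → include.
Optimal diet: lavender spikes, bramble flowers, deep corollas, comfrey flowers — 4 of 4 types.

4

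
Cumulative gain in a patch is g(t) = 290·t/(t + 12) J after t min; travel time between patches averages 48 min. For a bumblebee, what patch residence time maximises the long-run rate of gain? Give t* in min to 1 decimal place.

24.0 min

Maximise g(t)/(T+t): set derivative to zero → g'(t)(T+t) = g(t).
g'(t) = 290·12/(t + 12)². Setting 290·12/(t+12)² = 290t/[(t+12)(48+t)] gives 12(48+t) = t(t+12), so t² = 12×48 = 576.
t* = √576 = 24 min.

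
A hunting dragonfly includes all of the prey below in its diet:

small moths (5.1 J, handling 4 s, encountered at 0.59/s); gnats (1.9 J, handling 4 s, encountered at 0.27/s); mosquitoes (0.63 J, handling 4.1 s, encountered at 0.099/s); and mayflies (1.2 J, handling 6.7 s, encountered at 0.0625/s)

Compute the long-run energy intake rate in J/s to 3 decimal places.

0.695 J/s

R = (0.59×5.1 + 0.27×1.9 + 0.099×0.63 + 0.0625×1.2) / (1 + 0.59×4 + 0.27×4 + 0.099×4.1 + 0.0625×6.7) = 3.659/5.265 = 0.6951 J/s.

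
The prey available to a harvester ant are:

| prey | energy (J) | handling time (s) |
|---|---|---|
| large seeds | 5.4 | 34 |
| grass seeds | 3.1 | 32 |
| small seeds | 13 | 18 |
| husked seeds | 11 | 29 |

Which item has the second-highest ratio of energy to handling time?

husked seeds

Profitability E/h (J/s): large seeds = 5.4/34 = 0.159, grass seeds = 3.1/32 = 0.0969, small seeds = 13/18 = 0.722, husked seeds = 11/29 = 0.379.
Ranked: small seeds > husked seeds > large seeds > grass seeds.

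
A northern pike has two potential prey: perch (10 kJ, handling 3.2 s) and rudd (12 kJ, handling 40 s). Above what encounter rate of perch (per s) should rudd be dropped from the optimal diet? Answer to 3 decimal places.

0.033 per s

Drop rudd once their profitability E₂/h₂ falls below the rate achievable on perch alone: E₂/h₂ = λE₁/(1 + λh₁).
Solve for λ: λE₁h₂ = E₂(1 + λh₁) → λ(E₁h₂ − E₂h₁) = E₂ → λ = E₂/(E₁h₂ − E₂h₁).
λ = 12/(10×40 − 12×3.2) = 12/361.6 = 0.03319 per s.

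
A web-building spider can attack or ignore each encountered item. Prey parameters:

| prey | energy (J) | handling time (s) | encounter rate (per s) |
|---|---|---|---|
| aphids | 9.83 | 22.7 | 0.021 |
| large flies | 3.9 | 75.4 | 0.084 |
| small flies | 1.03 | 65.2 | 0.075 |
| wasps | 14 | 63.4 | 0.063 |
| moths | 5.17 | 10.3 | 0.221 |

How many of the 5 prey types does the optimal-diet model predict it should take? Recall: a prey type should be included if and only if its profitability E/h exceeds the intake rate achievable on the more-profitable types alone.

2

Rank by E/h (J/s): moths 0.502, aphids 0.433, wasps 0.221, large flies 0.0517, small flies 0.0158. Include each in turn until the next type's E/h falls below the running intake rate.
Rate on top 1: 0.3487. aphids: 0.433 > 0.3487 → include.
Rate on top 2: 0.3594. wasps: 0.221 < 0.3594 → exclude; stop.
Optimal diet: moths, aphids — 2 of 5 types.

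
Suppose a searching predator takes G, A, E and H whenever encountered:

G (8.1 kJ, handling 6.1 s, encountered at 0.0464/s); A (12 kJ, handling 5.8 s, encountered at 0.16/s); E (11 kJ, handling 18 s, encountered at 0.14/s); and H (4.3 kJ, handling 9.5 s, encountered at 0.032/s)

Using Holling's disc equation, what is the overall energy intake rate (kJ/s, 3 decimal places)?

R = Σλ_iE_i / (1 + Σλ_ih_i)
Numerator: 0.0464×8.1 + 0.16×12 + 0.14×11 + 0.032×4.3 = 3.973
Denominator: 1 + 0.0464×6.1 + 0.16×5.8 + 0.14×18 + 0.032×9.5 = 5.035
R = 3.973/5.035 = 0.7892 kJ/s

0.789 kJ/s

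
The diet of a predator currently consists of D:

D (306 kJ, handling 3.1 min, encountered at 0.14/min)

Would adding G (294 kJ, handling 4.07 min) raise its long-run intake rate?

Yes

Intake rate on the current diet: R = (0.14×306) / (1 + 0.14×3.1) = 42.84/1.434 = 29.87 kJ/min.
G: E/h = 294/4.07 = 72.24 kJ/min.
Since 72.24 > R, including G increases the long-run rate.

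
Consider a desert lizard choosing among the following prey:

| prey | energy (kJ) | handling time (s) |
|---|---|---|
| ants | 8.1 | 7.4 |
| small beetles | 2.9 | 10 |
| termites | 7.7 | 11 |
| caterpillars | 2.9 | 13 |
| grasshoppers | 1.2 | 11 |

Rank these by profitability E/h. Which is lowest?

In descending order of E/h:
ants: 8.1/7.4 = 1.09 kJ/s
termites: 7.7/11 = 0.7 kJ/s
small beetles: 2.9/10 = 0.29 kJ/s
caterpillars: 2.9/13 = 0.223 kJ/s
grasshoppers: 1.2/11 = 0.109 kJ/s

grasshoppers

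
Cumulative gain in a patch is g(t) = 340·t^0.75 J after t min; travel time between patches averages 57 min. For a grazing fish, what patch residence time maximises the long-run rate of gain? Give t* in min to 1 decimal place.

171.0 min

Maximise g(t)/(T+t): set derivative to zero → g'(t)(T+t) = g(t).
g'(t) = 0.75·340·t^-0.25. Setting 0.75·340·t^-0.25 = 340·t^0.75/(57+t) gives 0.75(57+t) = t, so 0.25·t = 0.75×57.
t* = 0.75×57/0.25 = 171 min.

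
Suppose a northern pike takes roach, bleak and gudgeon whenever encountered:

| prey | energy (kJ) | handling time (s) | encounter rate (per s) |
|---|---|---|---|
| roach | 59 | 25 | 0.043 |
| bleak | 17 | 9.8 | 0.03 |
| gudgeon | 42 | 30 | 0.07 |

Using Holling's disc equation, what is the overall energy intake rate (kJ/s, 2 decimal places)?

1.34 kJ/s

R = Σλ_iE_i / (1 + Σλ_ih_i)
Numerator: 0.043×59 + 0.03×17 + 0.07×42 = 5.987
Denominator: 1 + 0.043×25 + 0.03×9.8 + 0.07×30 = 4.469
R = 5.987/4.469 = 1.34 kJ/s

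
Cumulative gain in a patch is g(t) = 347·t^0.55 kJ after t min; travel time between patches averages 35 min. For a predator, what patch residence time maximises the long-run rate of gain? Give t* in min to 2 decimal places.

Maximise g(t)/(T+t): set derivative to zero → g'(t)(T+t) = g(t).
g'(t) = 0.55·347·t^-0.45. Setting 0.55·347·t^-0.45 = 347·t^0.55/(35+t) gives 0.55(35+t) = t, so 0.45·t = 0.55×35.
t* = 0.55×35/0.45 = 42.78 min.

42.78 min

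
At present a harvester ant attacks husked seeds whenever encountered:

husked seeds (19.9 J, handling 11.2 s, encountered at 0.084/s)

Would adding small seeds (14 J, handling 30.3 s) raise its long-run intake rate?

On husked seeds alone, R = ΣλE/(1+Σλh) = 1.672/1.941 = 0.8613 J/s.
Profitability of small seeds: 14/30.3 = 0.462 J/s.
Since 0.462 < R, time spent handling small seeds is better spent searching.

No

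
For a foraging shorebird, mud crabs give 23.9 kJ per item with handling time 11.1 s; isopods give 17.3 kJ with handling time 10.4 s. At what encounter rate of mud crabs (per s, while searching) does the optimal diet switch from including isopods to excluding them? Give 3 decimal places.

Drop isopods once their profitability E₂/h₂ falls below the rate achievable on mud crabs alone: E₂/h₂ = λE₁/(1 + λh₁).
Solve for λ: λE₁h₂ = E₂(1 + λh₁) → λ(E₁h₂ − E₂h₁) = E₂ → λ = E₂/(E₁h₂ − E₂h₁).
λ = 17.3/(23.9×10.4 − 17.3×11.1) = 17.3/56.53 = 0.306 per s.

0.306 per s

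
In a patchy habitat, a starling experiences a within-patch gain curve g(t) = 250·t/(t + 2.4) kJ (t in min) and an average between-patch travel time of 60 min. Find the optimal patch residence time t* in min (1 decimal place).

12.0 min

By the marginal value theorem, leave when the instantaneous gain rate g'(t) equals the habitat-wide average g(t)/(T + t).
g'(t) = 250·2.4/(t + 2.4)². Setting 250·2.4/(t+2.4)² = 250t/[(t+2.4)(60+t)] gives 2.4(60+t) = t(t+2.4), so t² = 2.4×60 = 144.
t* = √144 = 12 min.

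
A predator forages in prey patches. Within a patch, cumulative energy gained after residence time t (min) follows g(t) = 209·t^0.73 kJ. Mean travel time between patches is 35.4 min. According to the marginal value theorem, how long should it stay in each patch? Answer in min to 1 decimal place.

95.7 min

Maximise g(t)/(T+t): set derivative to zero → g'(t)(T+t) = g(t).
g'(t) = 0.73·209·t^-0.27. Setting 0.73·209·t^-0.27 = 209·t^0.73/(35.4+t) gives 0.73(35.4+t) = t, so 0.27·t = 0.73×35.4.
t* = 0.73×35.4/0.27 = 95.71 min.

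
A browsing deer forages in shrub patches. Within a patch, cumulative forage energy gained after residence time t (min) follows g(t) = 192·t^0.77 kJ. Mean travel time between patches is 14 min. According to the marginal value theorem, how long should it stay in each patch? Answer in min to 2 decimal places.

46.87 min

By the marginal value theorem, leave when the instantaneous gain rate g'(t) equals the habitat-wide average g(t)/(T + t).
g'(t) = 0.77·192·t^-0.23. Setting 0.77·192·t^-0.23 = 192·t^0.77/(14+t) gives 0.77(14+t) = t, so 0.23·t = 0.77×14.
t* = 0.77×14/0.23 = 46.87 min.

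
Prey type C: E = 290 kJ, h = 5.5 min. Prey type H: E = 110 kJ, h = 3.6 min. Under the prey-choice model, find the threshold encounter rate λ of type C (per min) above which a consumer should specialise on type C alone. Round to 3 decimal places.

At the threshold, the rate on type C alone equals the profitability of type H: λ·290/(1 + λ·5.5) = 110/3.6 = 30.56.
Rearranging, λ(290 − 30.56×5.5) = 30.56, so λ = 30.56/121.9 = 0.2506 per min.

0.251 per min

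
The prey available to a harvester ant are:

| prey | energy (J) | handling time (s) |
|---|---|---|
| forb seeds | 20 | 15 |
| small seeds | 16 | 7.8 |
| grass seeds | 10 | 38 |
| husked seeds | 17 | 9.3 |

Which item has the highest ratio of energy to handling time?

small seeds

In descending order of E/h:
small seeds: 16/7.8 = 2.05 J/s
husked seeds: 17/9.3 = 1.83 J/s
forb seeds: 20/15 = 1.33 J/s
grass seeds: 10/38 = 0.263 J/s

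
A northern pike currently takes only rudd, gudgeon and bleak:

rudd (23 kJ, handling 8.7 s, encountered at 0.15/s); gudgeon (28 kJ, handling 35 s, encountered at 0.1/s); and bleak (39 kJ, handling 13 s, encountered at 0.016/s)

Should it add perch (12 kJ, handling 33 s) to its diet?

No

On rudd, gudgeon and bleak alone, R = ΣλE/(1+Σλh) = 6.874/6.013 = 1.143 kJ/s.
perch: E/h = 12/33 = 0.3636 kJ/s.
Since 0.3636 < R, time spent handling perch is better spent searching.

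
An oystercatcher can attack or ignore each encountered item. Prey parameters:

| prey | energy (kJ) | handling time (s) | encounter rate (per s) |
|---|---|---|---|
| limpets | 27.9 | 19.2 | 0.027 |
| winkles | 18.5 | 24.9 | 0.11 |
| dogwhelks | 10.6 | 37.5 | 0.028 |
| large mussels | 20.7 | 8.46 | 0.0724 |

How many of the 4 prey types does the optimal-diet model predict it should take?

2

E/h in descending order: large mussels 2.45, limpets 1.45, winkles 0.743, dogwhelks 0.283 kJ/s. The optimal diet is the largest prefix of this list for which every included type satisfies E_i/h_i > R on the types above it.
Rate on top 1: 0.9294. limpets: 1.45 > 0.9294 → include.
Rate on top 2: 1.057. winkles: 0.743 < 1.057 → exclude; stop.
Optimal diet: large mussels, limpets — 2 of 4 types.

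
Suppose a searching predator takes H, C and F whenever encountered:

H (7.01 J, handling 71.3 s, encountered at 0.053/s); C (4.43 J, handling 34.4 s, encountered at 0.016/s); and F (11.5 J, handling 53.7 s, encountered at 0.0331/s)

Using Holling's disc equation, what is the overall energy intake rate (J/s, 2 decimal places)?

R = (0.053×7.01 + 0.016×4.43 + 0.0331×11.5) / (1 + 0.053×71.3 + 0.016×34.4 + 0.0331×53.7) = 0.8231/7.107 = 0.1158 J/s.

0.12 J/s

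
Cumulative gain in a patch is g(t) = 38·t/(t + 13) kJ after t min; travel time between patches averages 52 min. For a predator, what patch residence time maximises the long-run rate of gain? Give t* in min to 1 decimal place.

26.0 min

Optimal t* satisfies g'(t*) = g(t*)/(T + t*).
g'(t) = 38·13/(t + 13)². Setting 38·13/(t+13)² = 38t/[(t+13)(52+t)] gives 13(52+t) = t(t+13), so t² = 13×52 = 676.
t* = √676 = 26 min.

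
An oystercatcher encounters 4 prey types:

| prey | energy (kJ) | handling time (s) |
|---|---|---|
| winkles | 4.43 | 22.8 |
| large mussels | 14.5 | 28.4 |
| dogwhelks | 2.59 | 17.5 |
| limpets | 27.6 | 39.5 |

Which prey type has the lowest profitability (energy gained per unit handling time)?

In descending order of E/h:
limpets: 27.6/39.5 = 0.699 kJ/s
large mussels: 14.5/28.4 = 0.511 kJ/s
winkles: 4.43/22.8 = 0.194 kJ/s
dogwhelks: 2.59/17.5 = 0.148 kJ/s

dogwhelks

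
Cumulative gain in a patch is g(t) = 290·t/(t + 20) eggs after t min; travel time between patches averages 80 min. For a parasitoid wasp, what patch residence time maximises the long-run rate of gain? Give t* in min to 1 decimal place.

By the marginal value theorem, leave when the instantaneous gain rate g'(t) equals the habitat-wide average g(t)/(T + t).
g'(t) = 290·20/(t + 20)². Setting 290·20/(t+20)² = 290t/[(t+20)(80+t)] gives 20(80+t) = t(t+20), so t² = 20×80 = 1600.
t* = √1600 = 40 min.

40.0 min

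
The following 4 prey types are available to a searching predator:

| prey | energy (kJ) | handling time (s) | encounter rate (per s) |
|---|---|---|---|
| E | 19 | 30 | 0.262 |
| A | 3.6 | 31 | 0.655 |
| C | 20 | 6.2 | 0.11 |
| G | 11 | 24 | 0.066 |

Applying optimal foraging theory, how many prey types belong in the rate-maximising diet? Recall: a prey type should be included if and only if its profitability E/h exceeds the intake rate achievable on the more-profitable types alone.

E/h in descending order: C 3.23, E 0.633, G 0.458, A 0.116 kJ/s. The optimal diet is the largest prefix of this list for which every included type satisfies E_i/h_i > R on the types above it.
Rate on top 1: 1.308. E: 0.633 < 1.308 → exclude; stop.
Optimal diet: C — 1 of 4 types.

1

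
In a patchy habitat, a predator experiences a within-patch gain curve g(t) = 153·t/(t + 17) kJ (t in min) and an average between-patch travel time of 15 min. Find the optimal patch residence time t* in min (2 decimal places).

15.97 min

By the marginal value theorem, leave when the instantaneous gain rate g'(t) equals the habitat-wide average g(t)/(T + t).
g'(t) = 153·17/(t + 17)². Setting 153·17/(t+17)² = 153t/[(t+17)(15+t)] gives 17(15+t) = t(t+17), so t² = 17×15 = 255.
t* = √255 = 15.97 min.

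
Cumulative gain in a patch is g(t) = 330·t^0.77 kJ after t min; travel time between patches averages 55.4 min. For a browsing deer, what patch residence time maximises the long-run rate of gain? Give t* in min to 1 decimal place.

Optimal t* satisfies g'(t*) = g(t*)/(T + t*).
g'(t) = 0.77·330·t^-0.23. Setting 0.77·330·t^-0.23 = 330·t^0.77/(55.4+t) gives 0.77(55.4+t) = t, so 0.23·t = 0.77×55.4.
t* = 0.77×55.4/0.23 = 185.5 min.

185.5 min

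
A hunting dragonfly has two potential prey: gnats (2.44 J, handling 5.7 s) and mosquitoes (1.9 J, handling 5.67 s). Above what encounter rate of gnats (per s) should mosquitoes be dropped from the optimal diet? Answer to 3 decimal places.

The zero-one rule: include mosquitoes iff E₂/h₂ > λE₁/(1+λh₁). Equality gives the switch point.
λE₁h₂ = E₂ + λE₂h₁ ⇒ λ = E₂/(E₁h₂ − E₂h₁) = 1.9/(13.83 − 10.83) = 0.6323 per s.

0.632 per s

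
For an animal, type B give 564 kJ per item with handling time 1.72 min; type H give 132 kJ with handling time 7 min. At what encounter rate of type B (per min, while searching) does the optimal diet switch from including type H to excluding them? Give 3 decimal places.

Drop type H once their profitability E₂/h₂ falls below the rate achievable on type B alone: E₂/h₂ = λE₁/(1 + λh₁).
Solve for λ: λE₁h₂ = E₂(1 + λh₁) → λ(E₁h₂ − E₂h₁) = E₂ → λ = E₂/(E₁h₂ − E₂h₁).
λ = 132/(564×7 − 132×1.72) = 132/3721 = 0.03547 per min.

0.035 per min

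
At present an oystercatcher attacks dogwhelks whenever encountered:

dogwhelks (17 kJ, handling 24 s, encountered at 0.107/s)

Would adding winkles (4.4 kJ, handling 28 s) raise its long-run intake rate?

No

Intake rate on the current diet: R = (0.107×17) / (1 + 0.107×24) = 1.819/3.568 = 0.5098 kJ/s.
Profitability of winkles: 4.4/28 = 0.1571 kJ/s.
0.1571 < 0.5098, so adding winkles would lower the average — exclude it.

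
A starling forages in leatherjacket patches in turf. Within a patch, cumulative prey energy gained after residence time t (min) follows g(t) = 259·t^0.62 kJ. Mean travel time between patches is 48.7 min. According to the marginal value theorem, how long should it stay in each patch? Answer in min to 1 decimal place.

79.5 min

Maximise g(t)/(T+t): set derivative to zero → g'(t)(T+t) = g(t).
g'(t) = 0.62·259·t^-0.38. Setting 0.62·259·t^-0.38 = 259·t^0.62/(48.7+t) gives 0.62(48.7+t) = t, so 0.38·t = 0.62×48.7.
t* = 0.62×48.7/0.38 = 79.46 min.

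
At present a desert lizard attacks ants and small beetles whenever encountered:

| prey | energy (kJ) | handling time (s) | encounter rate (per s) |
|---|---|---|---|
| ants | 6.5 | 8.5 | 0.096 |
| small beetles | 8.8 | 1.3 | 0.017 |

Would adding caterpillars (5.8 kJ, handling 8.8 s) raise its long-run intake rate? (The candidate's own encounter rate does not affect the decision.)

Yes

Intake rate on the current diet: R = (0.096×6.5 + 0.017×8.8) / (1 + 0.096×8.5 + 0.017×1.3) = 0.7736/1.838 = 0.4209 kJ/s.
caterpillars: E/h = 5.8/8.8 = 0.6591 kJ/s.
Since 0.6591 > R, including caterpillars increases the long-run rate.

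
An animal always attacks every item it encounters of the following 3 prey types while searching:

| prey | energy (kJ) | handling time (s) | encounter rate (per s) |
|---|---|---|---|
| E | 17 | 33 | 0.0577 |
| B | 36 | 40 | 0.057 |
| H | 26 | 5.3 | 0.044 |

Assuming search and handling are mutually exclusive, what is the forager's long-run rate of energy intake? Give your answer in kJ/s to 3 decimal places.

0.771 kJ/s

R = Σλ_iE_i / (1 + Σλ_ih_i)
Numerator: 0.0577×17 + 0.057×36 + 0.044×26 = 4.177
Denominator: 1 + 0.0577×33 + 0.057×40 + 0.044×5.3 = 5.417
R = 4.177/5.417 = 0.771 kJ/s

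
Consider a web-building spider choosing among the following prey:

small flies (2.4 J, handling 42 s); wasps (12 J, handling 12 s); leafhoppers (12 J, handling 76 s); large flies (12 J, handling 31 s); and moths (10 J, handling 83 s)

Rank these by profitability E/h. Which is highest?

wasps

In descending order of E/h:
wasps: 12/12 = 1 J/s
large flies: 12/31 = 0.387 J/s
leafhoppers: 12/76 = 0.158 J/s
moths: 10/83 = 0.12 J/s
small flies: 2.4/42 = 0.0571 J/s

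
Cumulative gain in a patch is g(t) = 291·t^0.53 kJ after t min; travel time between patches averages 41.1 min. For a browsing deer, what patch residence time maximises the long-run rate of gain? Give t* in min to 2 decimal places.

46.35 min

By the marginal value theorem, leave when the instantaneous gain rate g'(t) equals the habitat-wide average g(t)/(T + t).
g'(t) = 0.53·291·t^-0.47. Setting 0.53·291·t^-0.47 = 291·t^0.53/(41.1+t) gives 0.53(41.1+t) = t, so 0.47·t = 0.53×41.1.
t* = 0.53×41.1/0.47 = 46.35 min.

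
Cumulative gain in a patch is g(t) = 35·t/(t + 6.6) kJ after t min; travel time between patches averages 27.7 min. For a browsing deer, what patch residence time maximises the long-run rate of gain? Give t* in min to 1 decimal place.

13.5 min

By the marginal value theorem, leave when the instantaneous gain rate g'(t) equals the habitat-wide average g(t)/(T + t).
g'(t) = 35·6.6/(t + 6.6)². Setting 35·6.6/(t+6.6)² = 35t/[(t+6.6)(27.7+t)] gives 6.6(27.7+t) = t(t+6.6), so t² = 6.6×27.7 = 182.8.
t* = √182.8 = 13.52 min.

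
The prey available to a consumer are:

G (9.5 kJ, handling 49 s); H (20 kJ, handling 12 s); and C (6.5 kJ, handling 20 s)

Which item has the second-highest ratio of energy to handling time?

Profitability E/h (kJ/s): G = 9.5/49 = 0.194, H = 20/12 = 1.67, C = 6.5/20 = 0.325.
Ranked: H > C > G.

C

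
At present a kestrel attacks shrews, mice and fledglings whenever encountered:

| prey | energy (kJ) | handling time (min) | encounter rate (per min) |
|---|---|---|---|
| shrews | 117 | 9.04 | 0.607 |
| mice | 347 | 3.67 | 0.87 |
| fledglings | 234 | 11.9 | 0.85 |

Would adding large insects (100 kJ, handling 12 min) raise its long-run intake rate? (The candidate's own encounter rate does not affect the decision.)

No

On shrews, mice and fledglings alone, R = ΣλE/(1+Σλh) = 571.8/19.8 = 28.89 kJ/min.
Profitability of large insects: 100/12 = 8.333 kJ/min.
Since 8.333 < R, time spent handling large insects is better spent searching.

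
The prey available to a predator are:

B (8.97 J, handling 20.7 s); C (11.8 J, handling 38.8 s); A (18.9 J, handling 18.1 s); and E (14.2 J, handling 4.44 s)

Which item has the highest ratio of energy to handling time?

E

Profitability E/h (J/s): B = 8.97/20.7 = 0.433, C = 11.8/38.8 = 0.304, A = 18.9/18.1 = 1.04, E = 14.2/4.44 = 3.2.
Ranked: E > A > B > C.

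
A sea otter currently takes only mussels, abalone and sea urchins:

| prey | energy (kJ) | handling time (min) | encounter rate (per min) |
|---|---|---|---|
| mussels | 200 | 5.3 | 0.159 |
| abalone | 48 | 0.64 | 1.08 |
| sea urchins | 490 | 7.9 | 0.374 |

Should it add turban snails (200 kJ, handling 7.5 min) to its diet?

No

Current rate: (0.159×200 + 1.08×48 + 0.374×490)/(1 + 0.159×5.3 + 1.08×0.64 + 0.374×7.9) = 48.63 kJ/min.
Profitability of turban snails: 200/7.5 = 26.67 kJ/min.
26.67 < 48.63, so adding turban snails would lower the average — exclude it.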